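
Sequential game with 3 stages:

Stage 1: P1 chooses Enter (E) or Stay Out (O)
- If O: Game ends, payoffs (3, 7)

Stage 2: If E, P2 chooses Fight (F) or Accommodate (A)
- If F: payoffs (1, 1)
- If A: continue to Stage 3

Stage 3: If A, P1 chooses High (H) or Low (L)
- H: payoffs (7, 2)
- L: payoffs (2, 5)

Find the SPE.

SPE: (E, A, H); Outcome (7, 2)

Work:
Stage 3: P1 chooses H (7 vs 2)
Stage 2: P2: F->1, A->2 (anticipating H). Choose A
Stage 1: P1: O->3, E->7 (anticipating A, H). Choose E
SPE path: E -> A -> H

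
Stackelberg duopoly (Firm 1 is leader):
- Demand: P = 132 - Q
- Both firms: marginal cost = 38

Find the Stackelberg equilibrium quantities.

q₁* (leader) = 47.0, q₂* (follower) = 23.5

Work:
Follower's reaction: q₂ = (a - c - q₁)/2
Leader substitutes: π₁ = q₁·(a - q₁ - (a-c-q₁)/2 - c)
FOC: q₁* = (132 - 38)/2 = 47.00
Then: q₂* = (132 - 38 - 47.0)/2 = 23.50
Leader has first-mover advantage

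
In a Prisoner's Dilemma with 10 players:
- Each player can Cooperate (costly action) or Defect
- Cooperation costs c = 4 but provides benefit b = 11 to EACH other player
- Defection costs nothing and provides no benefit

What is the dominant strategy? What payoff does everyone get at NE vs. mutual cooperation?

Dominant: Defect; NE payoff = 0; Coop payoff = 95

Work:
Defect dominates (saves cost c = 4, benefit to others is external)
NE: All defect → everyone gets 0
If all cooperate: each receives (9)×11 - 4 = 95
Social dilemma: 95 > 0 but NE gives 0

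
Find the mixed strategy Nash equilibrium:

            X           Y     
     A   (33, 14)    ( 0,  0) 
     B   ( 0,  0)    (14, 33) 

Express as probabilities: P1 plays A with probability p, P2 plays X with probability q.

p = 0.7021, q = 0.2979

Work:
Find probabilities that make opponent indifferent:
P2 chooses q to make P1 indifferent between A and B
P1 chooses p to make P2 indifferent between X and Y
Mixed NE: P1 plays (A: 0.7021, B: 0.2979), P2 plays (X: 0.2979, Y: 0.7021)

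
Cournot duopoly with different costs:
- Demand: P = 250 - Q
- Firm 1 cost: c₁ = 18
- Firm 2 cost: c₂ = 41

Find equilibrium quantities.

q₁* = 85.0, q₂* = 62.0

Work:
Reaction: q₁ = (250 - 18 - q₂)/2
Reaction: q₂ = (250 - 41 - q₁)/2
Solve simultaneously:
q₁* = (250 - 2×18 + 41)/3 = 85.0
q₂* = (250 - 2×41 + 18)/3 = 62.0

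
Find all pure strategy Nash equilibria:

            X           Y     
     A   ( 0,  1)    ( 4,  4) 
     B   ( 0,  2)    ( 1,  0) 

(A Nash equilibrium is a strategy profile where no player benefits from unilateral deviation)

Nash equilibrium: (A, Y), (B, X)

Work:
Best responses:
  P1 vs X: payoffs [0, 0] → best response A/B (payoff 0)
  P1 vs Y: payoffs [4, 1] → best response A (payoff 4)
  P2 vs A: payoffs [1, 4] → best response Y (payoff 4)
  P2 vs B: payoffs [2, 0] → best response X (payoff 2)
Mutual best responses: (A,Y), (B,X) → Nash equilibria.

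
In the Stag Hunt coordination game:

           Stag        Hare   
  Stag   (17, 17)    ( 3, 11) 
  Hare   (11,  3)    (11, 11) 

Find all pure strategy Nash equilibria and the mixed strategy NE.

Pure NE: (Stag, Stag) and (Hare, Hare); Mixed NE: p = 0.5714, q = 0.5714

Work:
Check pure NE:
(Stag, Stag): (17, 17) - no unilateral deviation beneficial
(Hare, Hare): (11, 11) - no unilateral deviation beneficial
Mixed NE: P1 plays Stag with p = 0.5714, P2 plays Stag with q = 0.5714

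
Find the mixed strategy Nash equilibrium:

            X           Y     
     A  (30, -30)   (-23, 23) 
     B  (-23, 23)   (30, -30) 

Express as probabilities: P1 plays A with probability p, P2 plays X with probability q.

p = 0.5, q = 0.5

Work:
Find probabilities that make opponent indifferent:
P2 chooses q to make P1 indifferent between A and B
P1 chooses p to make P2 indifferent between X and Y
Mixed NE: P1 plays (A: 0.5, B: 0.5), P2 plays (X: 0.5, Y: 0.5)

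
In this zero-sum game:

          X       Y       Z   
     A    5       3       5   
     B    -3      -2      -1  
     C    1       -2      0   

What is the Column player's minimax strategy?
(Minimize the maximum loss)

Column should play Y, value = 3

Work:
Column player minimizes Row's maximum payoff:
Column X: max payoff to Row = 5
Column Y: max payoff to Row = 3
Column Z: max payoff to Row = 5
Minimum is 3, achieved by column Y.
Minimax strategy: Y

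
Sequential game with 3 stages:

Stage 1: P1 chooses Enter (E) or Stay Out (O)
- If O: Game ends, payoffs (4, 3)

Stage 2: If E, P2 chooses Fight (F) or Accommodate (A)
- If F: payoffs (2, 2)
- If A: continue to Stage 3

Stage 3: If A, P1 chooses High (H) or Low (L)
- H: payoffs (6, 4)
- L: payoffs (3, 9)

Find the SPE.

SPE: (E, A, H); Outcome (6, 4)

Work:
Stage 3: P1 chooses H (6 vs 3)
Stage 2: P2: F->2, A->4 (anticipating H). Choose A
Stage 1: P1: O->4, E->6 (anticipating A, H). Choose E
SPE path: E -> A -> H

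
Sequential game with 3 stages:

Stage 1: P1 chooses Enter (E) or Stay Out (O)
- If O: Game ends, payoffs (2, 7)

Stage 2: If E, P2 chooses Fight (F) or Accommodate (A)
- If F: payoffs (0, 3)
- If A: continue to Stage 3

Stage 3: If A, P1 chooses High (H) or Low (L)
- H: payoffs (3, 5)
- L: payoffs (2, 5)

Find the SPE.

SPE: (E, A, H); Outcome (3, 5)

Work:
Stage 3: P1 chooses H (3 vs 2)
Stage 2: P2: F->3, A->5 (anticipating H). Choose A
Stage 1: P1: O->2, E->3 (anticipating A, H). Choose E
SPE path: E -> A -> H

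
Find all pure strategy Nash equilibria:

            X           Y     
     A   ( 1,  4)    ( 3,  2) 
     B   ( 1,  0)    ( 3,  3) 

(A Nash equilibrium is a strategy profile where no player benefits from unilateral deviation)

Nash equilibrium: (A, X), (B, Y)

Work:
Best responses:
  P1 vs X: payoffs [1, 1] → best response A/B (payoff 1)
  P1 vs Y: payoffs [3, 3] → best response A/B (payoff 3)
  P2 vs A: payoffs [4, 2] → best response X (payoff 4)
  P2 vs B: payoffs [0, 3] → best response Y (payoff 3)
Mutual best responses: (A,X), (B,Y) → Nash equilibria.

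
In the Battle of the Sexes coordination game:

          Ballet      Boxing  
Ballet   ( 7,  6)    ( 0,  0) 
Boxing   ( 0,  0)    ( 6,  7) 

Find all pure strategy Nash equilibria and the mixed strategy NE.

Pure NE: (Ballet, Ballet) and (Boxing, Boxing); Mixed NE: p = 0.5385, q = 0.4615

Work:
Check pure NE:
(Ballet, Ballet): (7, 6) - no unilateral deviation beneficial
(Boxing, Boxing): (6, 7) - no unilateral deviation beneficial
Mixed NE: P1 plays Ballet with p = 0.5385, P2 plays Ballet with q = 0.4615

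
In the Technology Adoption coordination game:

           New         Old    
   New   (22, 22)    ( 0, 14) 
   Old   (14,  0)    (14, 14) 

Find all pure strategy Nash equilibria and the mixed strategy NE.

Pure NE: (New, New) and (Old, Old); Mixed NE: p = 0.6364, q = 0.6364

Work:
Check pure NE:
(New, New): (22, 22) - no unilateral deviation beneficial
(Old, Old): (14, 14) - no unilateral deviation beneficial
Mixed NE: P1 plays New with p = 0.6364, P2 plays New with q = 0.6364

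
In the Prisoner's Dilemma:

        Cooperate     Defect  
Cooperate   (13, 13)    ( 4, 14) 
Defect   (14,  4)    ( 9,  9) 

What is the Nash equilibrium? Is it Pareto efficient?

(Defect, Defect) is NE; not Pareto efficient

Work:
Defect dominates Cooperate for both players:
If P2 cooperates: Defect (14) > Cooperate (13)
If P2 defects: Defect (9) > Cooperate (4)
NE: (Defect, Defect) with payoff (9, 9)
But (Cooperate, Cooperate) = (13, 13) Pareto dominates (9, 9)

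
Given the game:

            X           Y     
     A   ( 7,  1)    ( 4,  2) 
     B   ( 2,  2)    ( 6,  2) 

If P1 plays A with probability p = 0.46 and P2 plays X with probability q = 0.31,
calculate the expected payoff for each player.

E[P1] = 4.8382, E[P2] = 1.8574

Work:
E[P1] = p·q·π₁(A,X) + p·(1-q)·π₁(A,Y) + (1-p)·q·π₁(B,X) + (1-p)·(1-q)·π₁(B,Y)
= 0.46·0.31·7 + 0.46·0.69·4 + 0.54·0.31·2 + 0.54·0.69·6
= 4.8382

E[P2] = 1.8574 (similar calculation)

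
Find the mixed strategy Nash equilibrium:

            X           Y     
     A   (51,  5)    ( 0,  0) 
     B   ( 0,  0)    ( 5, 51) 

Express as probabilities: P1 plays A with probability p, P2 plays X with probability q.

p = 0.9107, q = 0.0893

Work:
Find probabilities that make opponent indifferent:
P2 chooses q to make P1 indifferent between A and B
P1 chooses p to make P2 indifferent between X and Y
Mixed NE: P1 plays (A: 0.9107, B: 0.0893), P2 plays (X: 0.0893, Y: 0.9107)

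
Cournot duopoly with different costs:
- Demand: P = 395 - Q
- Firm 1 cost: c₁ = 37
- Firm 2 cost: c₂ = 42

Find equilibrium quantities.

q₁* = 121.0, q₂* = 116.0

Work:
Reaction: q₁ = (395 - 37 - q₂)/2
Reaction: q₂ = (395 - 42 - q₁)/2
Solve simultaneously:
q₁* = (395 - 2×37 + 42)/3 = 121.0
q₂* = (395 - 2×42 + 37)/3 = 116.0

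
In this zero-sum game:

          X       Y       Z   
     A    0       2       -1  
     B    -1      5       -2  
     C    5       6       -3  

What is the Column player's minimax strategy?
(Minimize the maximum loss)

Column should play Z, value = -1

Work:
Column player minimizes Row's maximum payoff:
Column X: max payoff to Row = 5
Column Y: max payoff to Row = 6
Column Z: max payoff to Row = -1
Minimum is -1, achieved by column Z.
Minimax strategy: Z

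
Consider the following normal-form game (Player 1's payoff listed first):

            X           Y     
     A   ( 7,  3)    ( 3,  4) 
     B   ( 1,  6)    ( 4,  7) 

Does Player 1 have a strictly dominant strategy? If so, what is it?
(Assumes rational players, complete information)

No strictly dominant strategy exists for Player 1

Work:
A strategy strictly dominates another if it gives a strictly higher payoff against every opponent action. Compare each pair of P1's strategies column-by-column:
  A vs B: [7 vs 1, 3 vs 4] → A does not strictly dominate B (column Y: 3 ≤ 4)
  B vs A: [1 vs 7, 4 vs 3] → B does not strictly dominate A (column X: 1 ≤ 7)
No single strategy strictly dominates all others → no strictly dominant strategy.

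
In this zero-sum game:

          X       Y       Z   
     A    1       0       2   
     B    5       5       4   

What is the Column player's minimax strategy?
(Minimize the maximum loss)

Column should play Z, value = 4

Work:
Column player minimizes Row's maximum payoff:
Column X: max payoff to Row = 5
Column Y: max payoff to Row = 5
Column Z: max payoff to Row = 4
Minimum is 4, achieved by column Z.
Minimax strategy: Z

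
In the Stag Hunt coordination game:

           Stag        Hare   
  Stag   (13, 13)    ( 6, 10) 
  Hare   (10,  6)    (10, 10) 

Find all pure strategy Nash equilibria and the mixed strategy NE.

Pure NE: (Stag, Stag) and (Hare, Hare); Mixed NE: p = 0.5714, q = 0.5714

Work:
Check pure NE:
(Stag, Stag): (13, 13) - no unilateral deviation beneficial
(Hare, Hare): (10, 10) - no unilateral deviation beneficial
Mixed NE: P1 plays Stag with p = 0.5714, P2 plays Stag with q = 0.5714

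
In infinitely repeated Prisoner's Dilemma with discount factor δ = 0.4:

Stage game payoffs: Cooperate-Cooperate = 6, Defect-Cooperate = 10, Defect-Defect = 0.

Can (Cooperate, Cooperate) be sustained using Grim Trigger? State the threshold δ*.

δ* = 0.4; since δ = 0.4 ≥ 0.4, cooperation can be sustained

Work:
For Grim Trigger:
Cooperate forever: 6/(1-δ)
Defect then punished: 10 + 0·δ/(1-δ)
Need: 6/(1-δ) ≥ 10 + 0·δ/(1-δ)
Solving: δ ≥ (T-R)/(T-P) = (10-6)/(10-0) = 0.4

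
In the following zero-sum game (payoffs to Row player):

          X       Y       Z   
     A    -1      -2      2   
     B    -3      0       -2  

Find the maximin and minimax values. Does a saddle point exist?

Maximin = -2, Minimax = -1, Saddle: False

Work:
Row minimums: [-2, -3] → maximin = -2
Column maximums: [-1, 0, 2] → minimax = -1
No saddle point (maximin ≠ minimax). Mixed strategy needed.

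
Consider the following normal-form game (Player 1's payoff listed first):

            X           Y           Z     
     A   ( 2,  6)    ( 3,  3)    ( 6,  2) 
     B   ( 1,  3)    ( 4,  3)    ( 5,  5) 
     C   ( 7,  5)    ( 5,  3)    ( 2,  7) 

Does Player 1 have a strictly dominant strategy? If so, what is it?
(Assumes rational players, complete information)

No strictly dominant strategy exists for Player 1

Work:
A strategy strictly dominates another if it gives a strictly higher payoff against every opponent action. Compare each pair of P1's strategies column-by-column:
  A vs B: [2 vs 1, 3 vs 4, 6 vs 5] → A does not strictly dominate B (column Y: 3 ≤ 4)
  A vs C: [2 vs 7, 3 vs 5, 6 vs 2] → A does not strictly dominate C (column X: 2 ≤ 7)
  B vs A: [1 vs 2, 4 vs 3, 5 vs 6] → B does not strictly dominate A (column X: 1 ≤ 2)
  B vs C: [1 vs 7, 4 vs 5, 5 vs 2] → B does not strictly dominate C (column X: 1 ≤ 7)
  C vs A: [7 vs 2, 5 vs 3, 2 vs 6] → C does not strictly dominate A (column Z: 2 ≤ 6)
  C vs B: [7 vs 1, 5 vs 4, 2 vs 5] → C does not strictly dominate B (column Z: 2 ≤ 5)
No single strategy strictly dominates all others → no strictly dominant strategy.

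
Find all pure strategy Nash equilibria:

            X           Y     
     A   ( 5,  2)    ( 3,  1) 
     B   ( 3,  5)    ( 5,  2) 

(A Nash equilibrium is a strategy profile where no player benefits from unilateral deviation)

Nash equilibrium: (A, X)

Work:
Best responses:
  P1 vs X: payoffs [5, 3] → best response A (payoff 5)
  P1 vs Y: payoffs [3, 5] → best response B (payoff 5)
  P2 vs A: payoffs [2, 1] → best response X (payoff 2)
  P2 vs B: payoffs [5, 2] → best response X (payoff 5)
Mutual best responses: (A,X) → Nash equilibria.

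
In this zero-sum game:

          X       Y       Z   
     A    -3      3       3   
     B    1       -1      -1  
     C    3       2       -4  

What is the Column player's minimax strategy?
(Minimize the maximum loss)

Column should play X or Y or Z (all achieve the minimum), value = 3

Work:
Column player minimizes Row's maximum payoff:
Column X: max payoff to Row = 3
Column Y: max payoff to Row = 3
Column Z: max payoff to Row = 3
Minimum is 3, achieved by columns X, Y, Z (tied).
Each of X or Y or Z is a minimax strategy.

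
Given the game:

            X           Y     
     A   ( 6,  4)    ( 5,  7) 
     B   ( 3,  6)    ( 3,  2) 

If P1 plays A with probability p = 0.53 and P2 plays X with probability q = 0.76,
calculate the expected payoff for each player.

E[P1] = 4.4628, E[P2] = 4.8704

Work:
E[P1] = p·q·π₁(A,X) + p·(1-q)·π₁(A,Y) + (1-p)·q·π₁(B,X) + (1-p)·(1-q)·π₁(B,Y)
= 0.53·0.76·6 + 0.53·0.24·5 + 0.47·0.76·3 + 0.47·0.24·3
= 4.4628

E[P2] = 4.8704 (similar calculation)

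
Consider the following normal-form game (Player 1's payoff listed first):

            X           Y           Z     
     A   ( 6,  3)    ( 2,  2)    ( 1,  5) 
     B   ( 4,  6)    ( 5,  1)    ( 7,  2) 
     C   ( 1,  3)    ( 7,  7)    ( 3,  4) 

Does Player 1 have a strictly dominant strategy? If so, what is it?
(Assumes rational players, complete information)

No strictly dominant strategy exists for Player 1

Work:
A strategy strictly dominates another if it gives a strictly higher payoff against every opponent action. Compare each pair of P1's strategies column-by-column:
  A vs B: [6 vs 4, 2 vs 5, 1 vs 7] → A does not strictly dominate B (column Y: 2 ≤ 5)
  A vs C: [6 vs 1, 2 vs 7, 1 vs 3] → A does not strictly dominate C (column Y: 2 ≤ 7)
  B vs A: [4 vs 6, 5 vs 2, 7 vs 1] → B does not strictly dominate A (column X: 4 ≤ 6)
  B vs C: [4 vs 1, 5 vs 7, 7 vs 3] → B does not strictly dominate C (column Y: 5 ≤ 7)
  C vs A: [1 vs 6, 7 vs 2, 3 vs 1] → C does not strictly dominate A (column X: 1 ≤ 6)
  C vs B: [1 vs 4, 7 vs 5, 3 vs 7] → C does not strictly dominate B (column X: 1 ≤ 4)
No single strategy strictly dominates all others → no strictly dominant strategy.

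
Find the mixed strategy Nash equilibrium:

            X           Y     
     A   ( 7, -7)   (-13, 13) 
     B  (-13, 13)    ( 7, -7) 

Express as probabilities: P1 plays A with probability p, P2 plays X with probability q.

p = 0.5, q = 0.5

Work:
Find probabilities that make opponent indifferent:
P2 chooses q to make P1 indifferent between A and B
P1 chooses p to make P2 indifferent between X and Y
Mixed NE: P1 plays (A: 0.5, B: 0.5), P2 plays (X: 0.5, Y: 0.5)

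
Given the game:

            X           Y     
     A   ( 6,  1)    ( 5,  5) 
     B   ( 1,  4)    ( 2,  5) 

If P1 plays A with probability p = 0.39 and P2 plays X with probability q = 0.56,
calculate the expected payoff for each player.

E[P1] = 3.0468, E[P2] = 3.7848

Work:
E[P1] = p·q·π₁(A,X) + p·(1-q)·π₁(A,Y) + (1-p)·q·π₁(B,X) + (1-p)·(1-q)·π₁(B,Y)
= 0.39·0.56·6 + 0.39·0.44·5 + 0.61·0.56·1 + 0.61·0.44·2
= 3.0468

E[P2] = 3.7848 (similar calculation)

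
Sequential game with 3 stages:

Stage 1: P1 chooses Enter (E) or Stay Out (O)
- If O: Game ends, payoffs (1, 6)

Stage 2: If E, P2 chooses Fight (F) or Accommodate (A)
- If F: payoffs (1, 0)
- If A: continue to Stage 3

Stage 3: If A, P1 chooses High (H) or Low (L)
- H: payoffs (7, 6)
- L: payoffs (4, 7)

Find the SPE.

SPE: (E, A, H); Outcome (7, 6)

Work:
Stage 3: P1 chooses H (7 vs 4)
Stage 2: P2: F->0, A->6 (anticipating H). Choose A
Stage 1: P1: O->1, E->7 (anticipating A, H). Choose E
SPE path: E -> A -> H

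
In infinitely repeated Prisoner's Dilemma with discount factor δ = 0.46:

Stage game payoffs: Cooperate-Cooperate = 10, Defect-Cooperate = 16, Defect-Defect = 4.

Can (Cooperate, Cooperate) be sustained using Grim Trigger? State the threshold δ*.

δ* = 0.5; since δ = 0.46 < 0.5, cooperation cannot be sustained

Work:
For Grim Trigger:
Cooperate forever: 10/(1-δ)
Defect then punished: 16 + 4·δ/(1-δ)
Need: 10/(1-δ) ≥ 16 + 4·δ/(1-δ)
Solving: δ ≥ (T-R)/(T-P) = (16-10)/(16-4) = 0.5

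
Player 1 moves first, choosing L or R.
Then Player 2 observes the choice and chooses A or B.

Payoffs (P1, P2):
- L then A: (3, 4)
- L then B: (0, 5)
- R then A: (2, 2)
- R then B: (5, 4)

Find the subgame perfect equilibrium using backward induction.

P1 plays R, P2 plays B after L and B after R; Payoff (5, 4)

Work:
Backward induction:
After L: P2 chooses B → P1 gets 0
After R: P2 chooses B → P1 gets 5
P1 chooses R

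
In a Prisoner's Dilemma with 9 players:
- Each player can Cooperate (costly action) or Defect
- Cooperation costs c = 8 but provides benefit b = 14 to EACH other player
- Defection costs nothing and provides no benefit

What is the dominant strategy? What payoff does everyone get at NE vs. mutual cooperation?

Dominant: Defect; NE payoff = 0; Coop payoff = 104

Work:
Defect dominates (saves cost c = 8, benefit to others is external)
NE: All defect → everyone gets 0
If all cooperate: each receives (8)×14 - 8 = 104
Social dilemma: 104 > 0 but NE gives 0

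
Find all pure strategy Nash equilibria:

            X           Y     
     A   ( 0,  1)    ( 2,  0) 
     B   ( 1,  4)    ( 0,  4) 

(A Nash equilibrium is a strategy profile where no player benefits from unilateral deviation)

Nash equilibrium: (B, X)

Work:
Best responses:
  P1 vs X: payoffs [0, 1] → best response B (payoff 1)
  P1 vs Y: payoffs [2, 0] → best response A (payoff 2)
  P2 vs A: payoffs [1, 0] → best response X (payoff 1)
  P2 vs B: payoffs [4, 4] → best response X/Y (payoff 4)
Mutual best responses: (B,X) → Nash equilibria.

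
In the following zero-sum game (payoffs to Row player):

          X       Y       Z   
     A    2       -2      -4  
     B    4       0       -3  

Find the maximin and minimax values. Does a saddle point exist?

Maximin = -3, Minimax = -3, Saddle: True

Work:
Row minimums: [-4, -3] → maximin = -3
Column maximums: [4, 0, -3] → minimax = -3
Saddle point exists! Game value = -3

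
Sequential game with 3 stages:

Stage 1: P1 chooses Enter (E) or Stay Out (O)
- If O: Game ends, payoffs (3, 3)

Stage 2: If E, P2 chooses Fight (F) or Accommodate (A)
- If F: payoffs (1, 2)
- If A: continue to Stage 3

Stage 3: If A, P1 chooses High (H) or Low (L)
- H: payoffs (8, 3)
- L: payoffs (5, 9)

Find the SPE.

SPE: (E, A, H); Outcome (8, 3)

Work:
Stage 3: P1 chooses H (8 vs 5)
Stage 2: P2: F->2, A->3 (anticipating H). Choose A
Stage 1: P1: O->3, E->8 (anticipating A, H). Choose E
SPE path: E -> A -> H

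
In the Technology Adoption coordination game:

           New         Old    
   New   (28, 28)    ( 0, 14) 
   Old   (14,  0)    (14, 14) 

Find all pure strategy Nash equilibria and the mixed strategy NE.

Pure NE: (New, New) and (Old, Old); Mixed NE: p = 0.5, q = 0.5

Work:
Check pure NE:
(New, New): (28, 28) - no unilateral deviation beneficial
(Old, Old): (14, 14) - no unilateral deviation beneficial
Mixed NE: P1 plays New with p = 0.5, P2 plays New with q = 0.5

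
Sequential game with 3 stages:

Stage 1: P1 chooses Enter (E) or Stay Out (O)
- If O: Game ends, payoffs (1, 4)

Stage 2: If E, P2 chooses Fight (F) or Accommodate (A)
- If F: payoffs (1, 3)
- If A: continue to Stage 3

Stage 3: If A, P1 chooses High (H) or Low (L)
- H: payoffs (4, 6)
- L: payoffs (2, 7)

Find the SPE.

SPE: (E, A, H); Outcome (4, 6)

Work:
Stage 3: P1 chooses H (4 vs 2)
Stage 2: P2: F->3, A->6 (anticipating H). Choose A
Stage 1: P1: O->1, E->4 (anticipating A, H). Choose E
SPE path: E -> A -> H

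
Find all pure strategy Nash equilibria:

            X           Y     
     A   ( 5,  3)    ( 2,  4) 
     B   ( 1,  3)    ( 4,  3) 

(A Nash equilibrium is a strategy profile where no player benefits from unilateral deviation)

Nash equilibrium: (B, Y)

Work:
Best responses:
  P1 vs X: payoffs [5, 1] → best response A (payoff 5)
  P1 vs Y: payoffs [2, 4] → best response B (payoff 4)
  P2 vs A: payoffs [3, 4] → best response Y (payoff 4)
  P2 vs B: payoffs [3, 3] → best response X/Y (payoff 3)
Mutual best responses: (B,Y) → Nash equilibria.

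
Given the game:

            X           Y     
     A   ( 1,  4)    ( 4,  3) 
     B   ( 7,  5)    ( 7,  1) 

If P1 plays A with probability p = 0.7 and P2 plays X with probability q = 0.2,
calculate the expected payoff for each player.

E[P1] = 4.48, E[P2] = 2.78

Work:
E[P1] = p·q·π₁(A,X) + p·(1-q)·π₁(A,Y) + (1-p)·q·π₁(B,X) + (1-p)·(1-q)·π₁(B,Y)
= 0.7·0.2·1 + 0.7·0.8·4 + 0.3·0.2·7 + 0.3·0.8·7
= 4.48

E[P2] = 2.78 (similar calculation)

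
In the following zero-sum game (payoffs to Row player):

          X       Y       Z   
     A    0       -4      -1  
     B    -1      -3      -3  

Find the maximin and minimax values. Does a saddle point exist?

Maximin = -3, Minimax = -3, Saddle: True

Work:
Row minimums: [-4, -3] → maximin = -3
Column maximums: [0, -3, -1] → minimax = -3
Saddle point exists! Game value = -3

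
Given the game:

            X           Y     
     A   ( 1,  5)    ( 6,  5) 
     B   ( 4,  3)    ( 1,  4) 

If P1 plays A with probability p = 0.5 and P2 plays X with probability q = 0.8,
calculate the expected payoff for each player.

E[P1] = 2.7, E[P2] = 4.1

Work:
E[P1] = p·q·π₁(A,X) + p·(1-q)·π₁(A,Y) + (1-p)·q·π₁(B,X) + (1-p)·(1-q)·π₁(B,Y)
= 0.5·0.8·1 + 0.5·0.2·6 + 0.5·0.8·4 + 0.5·0.2·1
= 2.7

E[P2] = 4.1 (similar calculation)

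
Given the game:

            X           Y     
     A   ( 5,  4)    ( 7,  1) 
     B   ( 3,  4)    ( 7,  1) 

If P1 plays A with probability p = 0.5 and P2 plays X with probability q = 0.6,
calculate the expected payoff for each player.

E[P1] = 5.2, E[P2] = 2.8

Work:
E[P1] = p·q·π₁(A,X) + p·(1-q)·π₁(A,Y) + (1-p)·q·π₁(B,X) + (1-p)·(1-q)·π₁(B,Y)
= 0.5·0.6·5 + 0.5·0.4·7 + 0.5·0.6·3 + 0.5·0.4·7
= 5.2

E[P2] = 2.8 (similar calculation)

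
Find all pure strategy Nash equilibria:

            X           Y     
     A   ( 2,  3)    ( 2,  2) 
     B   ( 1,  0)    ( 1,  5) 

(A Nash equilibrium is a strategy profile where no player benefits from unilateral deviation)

Nash equilibrium: (A, X)

Work:
Best responses:
  P1 vs X: payoffs [2, 1] → best response A (payoff 2)
  P1 vs Y: payoffs [2, 1] → best response A (payoff 2)
  P2 vs A: payoffs [3, 2] → best response X (payoff 3)
  P2 vs B: payoffs [0, 5] → best response Y (payoff 5)
Mutual best responses: (A,X) → Nash equilibria.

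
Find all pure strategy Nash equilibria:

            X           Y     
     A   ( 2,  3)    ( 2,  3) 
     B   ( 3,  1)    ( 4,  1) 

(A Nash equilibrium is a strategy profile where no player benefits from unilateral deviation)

Nash equilibrium: (B, X), (B, Y)

Work:
Best responses:
  P1 vs X: payoffs [2, 3] → best response B (payoff 3)
  P1 vs Y: payoffs [2, 4] → best response B (payoff 4)
  P2 vs A: payoffs [3, 3] → best response X/Y (payoff 3)
  P2 vs B: payoffs [1, 1] → best response X/Y (payoff 1)
Mutual best responses: (B,X), (B,Y) → Nash equilibria.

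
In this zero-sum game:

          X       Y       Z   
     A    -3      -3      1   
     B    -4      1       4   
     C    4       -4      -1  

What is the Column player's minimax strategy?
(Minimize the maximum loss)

Column should play Y, value = 1

Work:
Column player minimizes Row's maximum payoff:
Column X: max payoff to Row = 4
Column Y: max payoff to Row = 1
Column Z: max payoff to Row = 4
Minimum is 1, achieved by column Y.
Minimax strategy: Y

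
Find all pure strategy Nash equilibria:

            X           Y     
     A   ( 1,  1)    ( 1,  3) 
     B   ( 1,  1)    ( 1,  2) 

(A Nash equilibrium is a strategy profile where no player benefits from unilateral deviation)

Nash equilibrium: (A, Y), (B, Y)

Work:
Best responses:
  P1 vs X: payoffs [1, 1] → best response A/B (payoff 1)
  P1 vs Y: payoffs [1, 1] → best response A/B (payoff 1)
  P2 vs A: payoffs [1, 3] → best response Y (payoff 3)
  P2 vs B: payoffs [1, 2] → best response Y (payoff 2)
Mutual best responses: (A,Y), (B,Y) → Nash equilibria.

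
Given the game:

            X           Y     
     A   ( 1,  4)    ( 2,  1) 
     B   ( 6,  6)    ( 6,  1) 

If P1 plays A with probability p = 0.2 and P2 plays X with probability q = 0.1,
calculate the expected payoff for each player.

E[P1] = 5.18, E[P2] = 1.46

Work:
E[P1] = p·q·π₁(A,X) + p·(1-q)·π₁(A,Y) + (1-p)·q·π₁(B,X) + (1-p)·(1-q)·π₁(B,Y)
= 0.2·0.1·1 + 0.2·0.9·2 + 0.8·0.1·6 + 0.8·0.9·6
= 5.18

E[P2] = 1.46 (similar calculation)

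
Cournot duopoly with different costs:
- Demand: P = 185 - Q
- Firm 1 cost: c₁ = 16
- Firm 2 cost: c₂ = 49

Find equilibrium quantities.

q₁* = 67.33, q₂* = 34.33

Work:
Reaction: q₁ = (185 - 16 - q₂)/2
Reaction: q₂ = (185 - 49 - q₁)/2
Solve simultaneously:
q₁* = (185 - 2×16 + 49)/3 = 67.33
q₂* = (185 - 2×49 + 16)/3 = 34.33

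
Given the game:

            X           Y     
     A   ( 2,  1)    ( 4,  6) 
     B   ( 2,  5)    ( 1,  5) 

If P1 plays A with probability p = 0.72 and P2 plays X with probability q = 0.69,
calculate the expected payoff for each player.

E[P1] = 2.3596, E[P2] = 3.236

Work:
E[P1] = p·q·π₁(A,X) + p·(1-q)·π₁(A,Y) + (1-p)·q·π₁(B,X) + (1-p)·(1-q)·π₁(B,Y)
= 0.72·0.69·2 + 0.72·0.31·4 + 0.28·0.69·2 + 0.28·0.31·1
= 2.3596

E[P2] = 3.236 (similar calculation)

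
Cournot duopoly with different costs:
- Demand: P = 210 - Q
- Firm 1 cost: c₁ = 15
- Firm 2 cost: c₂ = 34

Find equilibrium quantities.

q₁* = 71.33, q₂* = 52.33

Work:
Reaction: q₁ = (210 - 15 - q₂)/2
Reaction: q₂ = (210 - 34 - q₁)/2
Solve simultaneously:
q₁* = (210 - 2×15 + 34)/3 = 71.33
q₂* = (210 - 2×34 + 15)/3 = 52.33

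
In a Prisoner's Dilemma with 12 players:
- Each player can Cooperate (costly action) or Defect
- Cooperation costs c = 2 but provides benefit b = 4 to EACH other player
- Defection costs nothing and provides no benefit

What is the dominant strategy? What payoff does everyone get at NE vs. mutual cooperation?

Dominant: Defect; NE payoff = 0; Coop payoff = 42

Work:
Defect dominates (saves cost c = 2, benefit to others is external)
NE: All defect → everyone gets 0
If all cooperate: each receives (11)×4 - 2 = 42
Social dilemma: 42 > 0 but NE gives 0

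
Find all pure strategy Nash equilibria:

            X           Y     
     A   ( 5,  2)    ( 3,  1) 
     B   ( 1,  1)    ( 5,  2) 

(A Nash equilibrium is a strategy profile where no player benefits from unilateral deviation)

Nash equilibrium: (A, X), (B, Y)

Work:
Best responses:
  P1 vs X: payoffs [5, 1] → best response A (payoff 5)
  P1 vs Y: payoffs [3, 5] → best response B (payoff 5)
  P2 vs A: payoffs [2, 1] → best response X (payoff 2)
  P2 vs B: payoffs [1, 2] → best response Y (payoff 2)
Mutual best responses: (A,X), (B,Y) → Nash equilibria.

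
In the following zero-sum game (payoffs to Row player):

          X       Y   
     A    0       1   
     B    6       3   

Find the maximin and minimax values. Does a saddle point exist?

Maximin = 3, Minimax = 3, Saddle: True

Work:
Row minimums: [0, 3] → maximin = 3
Column maximums: [6, 3] → minimax = 3
Saddle point exists! Game value = 3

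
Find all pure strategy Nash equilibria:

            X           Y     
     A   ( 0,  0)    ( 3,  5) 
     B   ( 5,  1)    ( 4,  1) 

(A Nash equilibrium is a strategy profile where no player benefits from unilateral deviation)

Nash equilibrium: (B, X), (B, Y)

Work:
Best responses:
  P1 vs X: payoffs [0, 5] → best response B (payoff 5)
  P1 vs Y: payoffs [3, 4] → best response B (payoff 4)
  P2 vs A: payoffs [0, 5] → best response Y (payoff 5)
  P2 vs B: payoffs [1, 1] → best response X/Y (payoff 1)
Mutual best responses: (B,X), (B,Y) → Nash equilibria.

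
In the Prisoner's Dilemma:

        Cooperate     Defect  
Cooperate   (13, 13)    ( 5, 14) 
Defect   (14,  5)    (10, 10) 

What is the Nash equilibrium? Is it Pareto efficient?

(Defect, Defect) is NE; not Pareto efficient

Work:
Defect dominates Cooperate for both players:
If P2 cooperates: Defect (14) > Cooperate (13)
If P2 defects: Defect (10) > Cooperate (5)
NE: (Defect, Defect) with payoff (10, 10)
But (Cooperate, Cooperate) = (13, 13) Pareto dominates (10, 10)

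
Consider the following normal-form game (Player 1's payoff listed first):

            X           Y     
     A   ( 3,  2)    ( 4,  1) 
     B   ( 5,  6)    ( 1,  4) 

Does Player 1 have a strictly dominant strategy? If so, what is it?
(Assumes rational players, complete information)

No strictly dominant strategy exists for Player 1

Work:
A strategy strictly dominates another if it gives a strictly higher payoff against every opponent action. Compare each pair of P1's strategies column-by-column:
  A vs B: [3 vs 5, 4 vs 1] → A does not strictly dominate B (column X: 3 ≤ 5)
  B vs A: [5 vs 3, 1 vs 4] → B does not strictly dominate A (column Y: 1 ≤ 4)
No single strategy strictly dominates all others → no strictly dominant strategy.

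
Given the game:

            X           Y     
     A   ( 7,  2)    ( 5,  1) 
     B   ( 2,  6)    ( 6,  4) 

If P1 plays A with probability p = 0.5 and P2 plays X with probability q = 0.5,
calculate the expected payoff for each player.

E[P1] = 5.0, E[P2] = 3.25

Work:
E[P1] = p·q·π₁(A,X) + p·(1-q)·π₁(A,Y) + (1-p)·q·π₁(B,X) + (1-p)·(1-q)·π₁(B,Y)
= 0.5·0.5·7 + 0.5·0.5·5 + 0.5·0.5·2 + 0.5·0.5·6
= 5.0

E[P2] = 3.25 (similar calculation)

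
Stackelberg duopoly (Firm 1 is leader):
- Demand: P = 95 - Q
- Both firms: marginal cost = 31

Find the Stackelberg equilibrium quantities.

q₁* (leader) = 32.0, q₂* (follower) = 16.0

Work:
Follower's reaction: q₂ = (a - c - q₁)/2
Leader substitutes: π₁ = q₁·(a - q₁ - (a-c-q₁)/2 - c)
FOC: q₁* = (95 - 31)/2 = 32.00
Then: q₂* = (95 - 31 - 32.0)/2 = 16.00
Leader has first-mover advantage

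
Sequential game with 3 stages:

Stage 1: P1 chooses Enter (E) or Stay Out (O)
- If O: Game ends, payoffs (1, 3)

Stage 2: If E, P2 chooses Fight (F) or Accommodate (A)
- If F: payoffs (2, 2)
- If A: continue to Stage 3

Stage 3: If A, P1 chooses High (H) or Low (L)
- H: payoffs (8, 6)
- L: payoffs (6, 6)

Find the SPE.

SPE: (E, A, H); Outcome (8, 6)

Work:
Stage 3: P1 chooses H (8 vs 6)
Stage 2: P2: F->2, A->6 (anticipating H). Choose A
Stage 1: P1: O->1, E->8 (anticipating A, H). Choose E
SPE path: E -> A -> H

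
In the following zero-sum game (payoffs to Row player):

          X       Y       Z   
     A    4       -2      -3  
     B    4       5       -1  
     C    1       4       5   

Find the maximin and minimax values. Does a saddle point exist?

Maximin = 1, Minimax = 4, Saddle: False

Work:
Row minimums: [-3, -1, 1] → maximin = 1
Column maximums: [4, 5, 5] → minimax = 4
No saddle point (maximin ≠ minimax). Mixed strategy needed.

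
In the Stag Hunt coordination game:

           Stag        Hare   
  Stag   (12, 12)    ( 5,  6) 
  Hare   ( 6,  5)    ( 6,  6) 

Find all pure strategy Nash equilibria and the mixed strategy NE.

Pure NE: (Stag, Stag) and (Hare, Hare); Mixed NE: p = 0.1429, q = 0.1429

Work:
Check pure NE:
(Stag, Stag): (12, 12) - no unilateral deviation beneficial
(Hare, Hare): (6, 6) - no unilateral deviation beneficial
Mixed NE: P1 plays Stag with p = 0.1429, P2 plays Stag with q = 0.1429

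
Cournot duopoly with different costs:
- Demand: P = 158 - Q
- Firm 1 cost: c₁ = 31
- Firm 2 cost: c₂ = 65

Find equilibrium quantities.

q₁* = 53.67, q₂* = 19.67

Work:
Reaction: q₁ = (158 - 31 - q₂)/2
Reaction: q₂ = (158 - 65 - q₁)/2
Solve simultaneously:
q₁* = (158 - 2×31 + 65)/3 = 53.67
q₂* = (158 - 2×65 + 31)/3 = 19.67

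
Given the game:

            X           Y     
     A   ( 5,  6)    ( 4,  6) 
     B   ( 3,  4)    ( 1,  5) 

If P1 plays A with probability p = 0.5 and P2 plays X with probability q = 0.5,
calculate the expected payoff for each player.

E[P1] = 3.25, E[P2] = 5.25

Work:
E[P1] = p·q·π₁(A,X) + p·(1-q)·π₁(A,Y) + (1-p)·q·π₁(B,X) + (1-p)·(1-q)·π₁(B,Y)
= 0.5·0.5·5 + 0.5·0.5·4 + 0.5·0.5·3 + 0.5·0.5·1
= 3.25

E[P2] = 5.25 (similar calculation)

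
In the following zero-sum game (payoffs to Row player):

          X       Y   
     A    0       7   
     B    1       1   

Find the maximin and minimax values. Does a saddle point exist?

Maximin = 1, Minimax = 1, Saddle: True

Work:
Row minimums: [0, 1] → maximin = 1
Column maximums: [1, 7] → minimax = 1
Saddle point exists! Game value = 1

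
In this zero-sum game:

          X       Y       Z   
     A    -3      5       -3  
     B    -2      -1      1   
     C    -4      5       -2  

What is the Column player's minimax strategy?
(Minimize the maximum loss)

Column should play X, value = -2

Work:
Column player minimizes Row's maximum payoff:
Column X: max payoff to Row = -2
Column Y: max payoff to Row = 5
Column Z: max payoff to Row = 1
Minimum is -2, achieved by column X.
Minimax strategy: X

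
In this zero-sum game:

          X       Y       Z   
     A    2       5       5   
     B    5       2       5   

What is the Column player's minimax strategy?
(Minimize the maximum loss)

Column should play X or Y or Z (all achieve the minimum), value = 5

Work:
Column player minimizes Row's maximum payoff:
Column X: max payoff to Row = 5
Column Y: max payoff to Row = 5
Column Z: max payoff to Row = 5
Minimum is 5, achieved by columns X, Y, Z (tied).
Each of X or Y or Z is a minimax strategy.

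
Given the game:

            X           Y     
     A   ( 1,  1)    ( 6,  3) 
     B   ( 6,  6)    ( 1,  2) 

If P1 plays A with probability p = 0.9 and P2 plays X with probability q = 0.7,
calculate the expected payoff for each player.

E[P1] = 2.7, E[P2] = 1.92

Work:
E[P1] = p·q·π₁(A,X) + p·(1-q)·π₁(A,Y) + (1-p)·q·π₁(B,X) + (1-p)·(1-q)·π₁(B,Y)
= 0.9·0.7·1 + 0.9·0.3·6 + 0.1·0.7·6 + 0.1·0.3·1
= 2.7

E[P2] = 1.92 (similar calculation)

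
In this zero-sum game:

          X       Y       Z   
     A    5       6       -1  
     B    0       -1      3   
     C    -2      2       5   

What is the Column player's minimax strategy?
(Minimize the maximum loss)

Column should play X or Z (all achieve the minimum), value = 5

Work:
Column player minimizes Row's maximum payoff:
Column X: max payoff to Row = 5
Column Y: max payoff to Row = 6
Column Z: max payoff to Row = 5
Minimum is 5, achieved by columns X, Z (tied).
Each of X or Z is a minimax strategy.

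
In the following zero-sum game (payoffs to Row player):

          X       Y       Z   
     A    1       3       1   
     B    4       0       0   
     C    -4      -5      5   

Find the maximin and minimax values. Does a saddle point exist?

Maximin = 1, Minimax = 3, Saddle: False

Work:
Row minimums: [1, 0, -5] → maximin = 1
Column maximums: [4, 3, 5] → minimax = 3
No saddle point (maximin ≠ minimax). Mixed strategy needed.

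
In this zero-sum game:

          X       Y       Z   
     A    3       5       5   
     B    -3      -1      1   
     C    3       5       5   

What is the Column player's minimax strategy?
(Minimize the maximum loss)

Column should play X, value = 3

Work:
Column player minimizes Row's maximum payoff:
Column X: max payoff to Row = 3
Column Y: max payoff to Row = 5
Column Z: max payoff to Row = 5
Minimum is 3, achieved by column X.
Minimax strategy: X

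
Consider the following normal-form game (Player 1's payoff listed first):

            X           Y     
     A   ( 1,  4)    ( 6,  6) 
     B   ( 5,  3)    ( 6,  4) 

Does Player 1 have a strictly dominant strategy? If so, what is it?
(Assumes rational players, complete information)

No strictly dominant strategy exists for Player 1

Work:
A strategy strictly dominates another if it gives a strictly higher payoff against every opponent action. Compare each pair of P1's strategies column-by-column:
  A vs B: [1 vs 5, 6 vs 6] → A does not strictly dominate B (column X: 1 ≤ 5)
  B vs A: [5 vs 1, 6 vs 6] → B does not strictly dominate A (column Y: 6 ≤ 6)
No single strategy strictly dominates all others → no strictly dominant strategy.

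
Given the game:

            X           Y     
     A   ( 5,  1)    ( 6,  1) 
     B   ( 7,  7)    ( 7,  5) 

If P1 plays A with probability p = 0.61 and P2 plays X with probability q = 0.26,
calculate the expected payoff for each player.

E[P1] = 6.2314, E[P2] = 2.7628

Work:
E[P1] = p·q·π₁(A,X) + p·(1-q)·π₁(A,Y) + (1-p)·q·π₁(B,X) + (1-p)·(1-q)·π₁(B,Y)
= 0.61·0.26·5 + 0.61·0.74·6 + 0.39·0.26·7 + 0.39·0.74·7
= 6.2314

E[P2] = 2.7628 (similar calculation)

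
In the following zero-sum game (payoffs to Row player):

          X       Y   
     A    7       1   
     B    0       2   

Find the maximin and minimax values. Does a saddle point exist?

Maximin = 1, Minimax = 2, Saddle: False

Work:
Row minimums: [1, 0] → maximin = 1
Column maximums: [7, 2] → minimax = 2
No saddle point (maximin ≠ minimax). Mixed strategy needed.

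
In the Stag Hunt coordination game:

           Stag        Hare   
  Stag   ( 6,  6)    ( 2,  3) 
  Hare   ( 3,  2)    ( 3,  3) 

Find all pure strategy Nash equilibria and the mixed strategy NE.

Pure NE: (Stag, Stag) and (Hare, Hare); Mixed NE: p = 0.25, q = 0.25

Work:
Check pure NE:
(Stag, Stag): (6, 6) - no unilateral deviation beneficial
(Hare, Hare): (3, 3) - no unilateral deviation beneficial
Mixed NE: P1 plays Stag with p = 0.25, P2 plays Stag with q = 0.25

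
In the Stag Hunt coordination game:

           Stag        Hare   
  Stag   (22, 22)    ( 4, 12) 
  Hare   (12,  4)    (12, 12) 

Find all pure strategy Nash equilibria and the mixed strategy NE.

Pure NE: (Stag, Stag) and (Hare, Hare); Mixed NE: p = 0.4444, q = 0.4444

Work:
Check pure NE:
(Stag, Stag): (22, 22) - no unilateral deviation beneficial
(Hare, Hare): (12, 12) - no unilateral deviation beneficial
Mixed NE: P1 plays Stag with p = 0.4444, P2 plays Stag with q = 0.4444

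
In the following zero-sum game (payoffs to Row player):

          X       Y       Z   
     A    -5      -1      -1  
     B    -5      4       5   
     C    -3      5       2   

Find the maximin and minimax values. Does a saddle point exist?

Maximin = -3, Minimax = -3, Saddle: True

Work:
Row minimums: [-5, -5, -3] → maximin = -3
Column maximums: [-3, 5, 5] → minimax = -3
Saddle point exists! Game value = -3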